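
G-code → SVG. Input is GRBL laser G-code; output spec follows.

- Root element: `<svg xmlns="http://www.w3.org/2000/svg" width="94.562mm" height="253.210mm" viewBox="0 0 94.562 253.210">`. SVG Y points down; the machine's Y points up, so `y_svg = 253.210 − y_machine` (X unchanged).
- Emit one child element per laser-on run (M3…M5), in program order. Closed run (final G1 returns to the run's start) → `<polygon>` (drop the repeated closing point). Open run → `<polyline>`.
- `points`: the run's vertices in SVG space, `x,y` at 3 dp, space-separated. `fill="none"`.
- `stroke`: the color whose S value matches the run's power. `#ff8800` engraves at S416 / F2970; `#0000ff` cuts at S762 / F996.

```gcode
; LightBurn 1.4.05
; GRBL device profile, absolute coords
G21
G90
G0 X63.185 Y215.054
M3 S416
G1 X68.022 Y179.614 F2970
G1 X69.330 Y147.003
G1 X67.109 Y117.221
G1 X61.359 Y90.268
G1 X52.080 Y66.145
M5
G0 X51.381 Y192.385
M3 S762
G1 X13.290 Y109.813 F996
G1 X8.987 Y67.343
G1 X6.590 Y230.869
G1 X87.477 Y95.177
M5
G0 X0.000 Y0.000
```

<svg xmlns="http://www.w3.org/2000/svg" width="94.562mm" height="253.210mm" viewBox="0 0 94.562 253.210">
  <polyline points="63.185,38.156 68.022,73.596 69.330,106.207 67.109,135.989 61.359,162.942 52.080,187.065" fill="none" stroke="#ff8800"/>
  <polyline points="51.381,60.825 13.290,143.397 8.987,185.867 6.590,22.341 87.477,158.033" fill="none" stroke="#0000ff"/>
</svg>

y_svg = 253.210 − y_m.

[1] S416→`#ff8800` (engrave); open run; points: 63.185,38.156 68.022,73.596 69.330,106.207 67.109,135.989 61.359,162.942 52.080,187.065

[2] S762→`#0000ff` (cut); open run; points: 51.381,60.825 13.290,143.397 8.987,185.867 6.590,22.341 87.477,158.033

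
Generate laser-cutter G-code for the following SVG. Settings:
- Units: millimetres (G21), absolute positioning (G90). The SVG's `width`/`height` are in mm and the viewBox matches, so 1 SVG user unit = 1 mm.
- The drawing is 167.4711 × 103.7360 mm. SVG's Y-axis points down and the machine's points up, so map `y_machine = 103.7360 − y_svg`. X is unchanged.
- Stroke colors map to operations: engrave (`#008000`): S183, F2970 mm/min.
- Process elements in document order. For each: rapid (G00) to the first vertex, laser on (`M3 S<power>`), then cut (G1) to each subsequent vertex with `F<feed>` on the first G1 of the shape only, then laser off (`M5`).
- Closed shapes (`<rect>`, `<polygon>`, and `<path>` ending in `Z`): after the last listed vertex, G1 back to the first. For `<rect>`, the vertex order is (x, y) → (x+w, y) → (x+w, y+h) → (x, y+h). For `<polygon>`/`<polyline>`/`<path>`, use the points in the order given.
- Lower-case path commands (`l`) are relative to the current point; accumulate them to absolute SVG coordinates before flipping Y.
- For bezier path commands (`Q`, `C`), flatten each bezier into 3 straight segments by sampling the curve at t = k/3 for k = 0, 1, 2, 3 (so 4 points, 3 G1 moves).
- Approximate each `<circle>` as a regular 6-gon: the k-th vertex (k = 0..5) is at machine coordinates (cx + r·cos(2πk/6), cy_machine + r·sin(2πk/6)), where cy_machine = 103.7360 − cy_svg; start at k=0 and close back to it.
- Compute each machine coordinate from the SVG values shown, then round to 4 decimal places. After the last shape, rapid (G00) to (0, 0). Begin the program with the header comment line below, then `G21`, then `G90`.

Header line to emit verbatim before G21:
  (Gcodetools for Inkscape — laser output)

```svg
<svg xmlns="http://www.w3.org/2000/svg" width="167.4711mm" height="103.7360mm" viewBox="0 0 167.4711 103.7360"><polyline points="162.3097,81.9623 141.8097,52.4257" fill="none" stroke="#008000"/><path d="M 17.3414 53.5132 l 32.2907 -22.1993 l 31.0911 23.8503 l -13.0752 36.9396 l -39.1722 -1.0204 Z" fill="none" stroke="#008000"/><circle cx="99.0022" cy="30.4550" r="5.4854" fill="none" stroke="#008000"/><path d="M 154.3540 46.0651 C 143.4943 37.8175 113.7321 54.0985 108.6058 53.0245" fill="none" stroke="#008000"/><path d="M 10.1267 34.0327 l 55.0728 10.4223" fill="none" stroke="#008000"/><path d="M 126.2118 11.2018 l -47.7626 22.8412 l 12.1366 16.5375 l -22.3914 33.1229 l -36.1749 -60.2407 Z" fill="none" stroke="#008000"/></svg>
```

Since the viewBox matches the mm dimensions, user units are millimetres directly. The only transform is the Y-flip y_m = 103.7360 − y_svg.

Shape 1 is a line segment drawn with `<polyline>`. Its stroke #008000 means engrave at S183, F2970. After flipping Y the toolpath is (162.3097,21.7737) → (141.8097,51.3103).

Shape 2 is a regular polygon drawn with `<path>`. Its stroke #008000 means engrave at S183, F2970. After flipping Y the toolpath is (17.3414,50.2228) → (49.6321,72.4221) → (80.7232,48.5718) → (67.6480,11.6322) → (28.4758,12.6526) → (17.3414,50.2228), returning to the start.

Shape 3 is a circle drawn with `<circle>`. Its stroke #008000 means engrave at S183, F2970. After flipping Y the toolpath is (104.4876,73.2810) → (101.7449,78.0315) → (96.2595,78.0315) → (93.5168,73.2810) → (96.2595,68.5305) → (101.7449,68.5305) → (104.4876,73.2810), returning to the start.

Shape 4 is a cubic bezier drawn with `<path>`. Its stroke #008000 means engrave at S183, F2970. After flipping Y the toolpath is (154.3540,57.6709) → (138.8060,59.2935) → (120.3315,53.8713) → (108.6058,50.7115).

Shape 5 is a line segment drawn with `<path>`. Its stroke #008000 means engrave at S183, F2970. After flipping Y the toolpath is (10.1267,69.7033) → (65.1995,59.2810).

Shape 6 is a closed polygon drawn with `<path>`. Its stroke #008000 means engrave at S183, F2970. After flipping Y the toolpath is (126.2118,92.5342) → (78.4492,69.6930) → (90.5858,53.1555) → (68.1944,20.0326) → (32.0195,80.2733) → (126.2118,92.5342), returning to the start.

(Gcodetools for Inkscape — laser output)
G21
G90
G00 X162.3097 Y21.7737
M3 S183
G1 X141.8097 Y51.3103 F2970
M5
G00 X17.3414 Y50.2228
M3 S183
G1 X49.6321 Y72.4221 F2970
G1 X80.7232 Y48.5718
G1 X67.6480 Y11.6322
G1 X28.4758 Y12.6526
G1 X17.3414 Y50.2228
M5
G00 X104.4876 Y73.2810
M3 S183
G1 X101.7449 Y78.0315 F2970
G1 X96.2595 Y78.0315
G1 X93.5168 Y73.2810
G1 X96.2595 Y68.5305
G1 X101.7449 Y68.5305
G1 X104.4876 Y73.2810
M5
G00 X154.3540 Y57.6709
M3 S183
G1 X138.8060 Y59.2935 F2970
G1 X120.3315 Y53.8713
G1 X108.6058 Y50.7115
M5
G00 X10.1267 Y69.7033
M3 S183
G1 X65.1995 Y59.2810 F2970
M5
G00 X126.2118 Y92.5342
M3 S183
G1 X78.4492 Y69.6930 F2970
G1 X90.5858 Y53.1555
G1 X68.1944 Y20.0326
G1 X32.0195 Y80.2733
G1 X126.2118 Y92.5342
M5
G00 X0.0000 Y0.0000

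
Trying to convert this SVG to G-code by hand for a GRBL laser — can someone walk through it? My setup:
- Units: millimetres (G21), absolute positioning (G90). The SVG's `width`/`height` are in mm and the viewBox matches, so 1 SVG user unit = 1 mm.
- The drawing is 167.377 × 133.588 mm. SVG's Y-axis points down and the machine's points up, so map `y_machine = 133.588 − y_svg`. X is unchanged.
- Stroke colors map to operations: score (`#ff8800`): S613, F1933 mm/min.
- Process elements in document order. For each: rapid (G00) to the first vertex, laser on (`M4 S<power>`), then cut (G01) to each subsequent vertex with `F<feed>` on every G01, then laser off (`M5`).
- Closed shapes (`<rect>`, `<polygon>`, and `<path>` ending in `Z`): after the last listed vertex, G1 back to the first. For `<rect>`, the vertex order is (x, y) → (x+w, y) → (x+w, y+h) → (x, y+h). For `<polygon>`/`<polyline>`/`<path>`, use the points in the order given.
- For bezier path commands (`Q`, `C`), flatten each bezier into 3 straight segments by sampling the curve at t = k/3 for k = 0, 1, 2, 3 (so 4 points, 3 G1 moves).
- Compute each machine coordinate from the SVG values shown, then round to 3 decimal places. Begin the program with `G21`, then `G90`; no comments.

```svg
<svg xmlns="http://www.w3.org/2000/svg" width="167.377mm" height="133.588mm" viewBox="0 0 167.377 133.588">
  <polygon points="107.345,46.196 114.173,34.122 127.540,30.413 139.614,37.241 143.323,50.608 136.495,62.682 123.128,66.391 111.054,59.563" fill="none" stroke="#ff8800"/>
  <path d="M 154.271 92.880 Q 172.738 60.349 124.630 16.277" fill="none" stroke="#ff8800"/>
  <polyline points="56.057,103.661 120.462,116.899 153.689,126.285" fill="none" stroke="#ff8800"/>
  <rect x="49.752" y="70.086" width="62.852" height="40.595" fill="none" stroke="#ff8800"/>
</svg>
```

G21
G90
G00 X107.345 Y87.392
M4 S613
G01 X114.173 Y99.466 F1933
G01 X127.540 Y103.175 F1933
G01 X139.614 Y96.347 F1933
G01 X143.323 Y82.980 F1933
G01 X136.495 Y70.906 F1933
G01 X123.128 Y67.197 F1933
G01 X111.054 Y74.025 F1933
G01 X107.345 Y87.392 F1933
M5
G00 X154.271 Y40.708
M4 S613
G01 X159.185 Y63.678 F1933
G01 X149.305 Y89.212 F1933
G01 X124.630 Y117.311 F1933
M5
G00 X56.057 Y29.927
M4 S613
G01 X120.462 Y16.689 F1933
G01 X153.689 Y7.303 F1933
M5
G00 X49.752 Y63.502
M4 S613
G01 X112.604 Y63.502 F1933
G01 X112.604 Y22.907 F1933
G01 X49.752 Y22.907 F1933
G01 X49.752 Y63.502 F1933
M5

viewBox `0 0 167.377 133.588` with mm width/height → 1 unit = 1 mm. Flip: y_m = 133.588 − y_svg.

**Shape 1** — `<polygon>` regular polygon, stroke `#ff8800` → score (S613, F1933). Machine vertices: (107.345,87.392) → (114.173,99.466) → (127.540,103.175) → (139.614,96.347) → (143.323,82.980) → (136.495,70.906) → (123.128,67.197) → (111.054,74.025) → (107.345,87.392). Closed: final G1 returns to the first vertex.

**Shape 2** — `<path>` quadratic bezier, stroke `#ff8800` → score (S613, F1933). Control points (SVG): P0=(154.271,92.880), P1=(172.738,60.349), P2=(124.630,16.277); sampled at t=k/3. Machine vertices: (154.271,40.708) → (159.185,63.678) → (149.305,89.212) → (124.630,117.311). Open path.

**Shape 3** — `<polyline>` open polyline, stroke `#ff8800` → score (S613, F1933). Machine vertices: (56.057,29.927) → (120.462,16.689) → (153.689,7.303). Open path.

**Shape 4** — `<rect>` rectangle, stroke `#ff8800` → score (S613, F1933). Machine vertices: (49.752,63.502) → (112.604,63.502) → (112.604,22.907) → (49.752,22.907) → (49.752,63.502). Closed: final G1 returns to the first vertex.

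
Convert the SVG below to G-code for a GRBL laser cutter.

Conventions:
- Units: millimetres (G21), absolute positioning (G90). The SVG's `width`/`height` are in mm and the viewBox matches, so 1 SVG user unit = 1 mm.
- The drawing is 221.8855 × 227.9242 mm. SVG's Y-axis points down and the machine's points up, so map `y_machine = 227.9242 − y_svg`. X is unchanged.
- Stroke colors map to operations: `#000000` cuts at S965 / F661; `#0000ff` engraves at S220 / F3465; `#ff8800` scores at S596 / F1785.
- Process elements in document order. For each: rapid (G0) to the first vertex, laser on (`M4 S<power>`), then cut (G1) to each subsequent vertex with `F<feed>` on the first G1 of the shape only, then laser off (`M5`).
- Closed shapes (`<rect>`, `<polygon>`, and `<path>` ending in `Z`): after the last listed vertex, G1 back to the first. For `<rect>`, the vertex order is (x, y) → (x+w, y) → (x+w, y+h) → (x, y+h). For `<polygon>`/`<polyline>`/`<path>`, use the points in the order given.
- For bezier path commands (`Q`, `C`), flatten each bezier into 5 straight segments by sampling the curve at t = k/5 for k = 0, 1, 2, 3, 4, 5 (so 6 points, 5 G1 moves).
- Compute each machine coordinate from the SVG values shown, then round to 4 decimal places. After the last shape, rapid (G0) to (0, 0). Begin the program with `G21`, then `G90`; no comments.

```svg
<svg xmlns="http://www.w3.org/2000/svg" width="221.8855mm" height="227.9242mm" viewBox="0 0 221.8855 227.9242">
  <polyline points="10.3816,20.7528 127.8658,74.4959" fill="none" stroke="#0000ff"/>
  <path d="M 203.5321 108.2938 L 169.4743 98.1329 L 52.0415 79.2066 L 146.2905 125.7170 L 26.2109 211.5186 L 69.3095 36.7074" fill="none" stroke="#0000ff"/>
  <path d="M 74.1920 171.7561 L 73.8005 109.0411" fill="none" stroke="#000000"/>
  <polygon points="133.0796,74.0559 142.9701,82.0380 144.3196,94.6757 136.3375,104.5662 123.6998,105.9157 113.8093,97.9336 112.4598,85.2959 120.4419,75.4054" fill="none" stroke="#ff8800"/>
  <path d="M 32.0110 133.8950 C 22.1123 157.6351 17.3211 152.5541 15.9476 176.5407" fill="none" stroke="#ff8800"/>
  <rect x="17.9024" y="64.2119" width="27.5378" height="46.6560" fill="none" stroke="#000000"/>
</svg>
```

G21
G90
G0 X10.3816 Y207.1714
M4 S220
G1 X127.8658 Y153.4283 F3465
M5
G0 X203.5321 Y119.6304
M4 S220
G1 X169.4743 Y129.7913 F3465
G1 X52.0415 Y148.7176
G1 X146.2905 Y102.2072
G1 X26.2109 Y16.4056
G1 X69.3095 Y191.2168
M5
G0 X74.1920 Y56.1681
M4 S965
G1 X73.8005 Y118.8831 F661
M5
G0 X133.0796 Y153.8683
M4 S596
G1 X142.9701 Y145.8862 F1785
G1 X144.3196 Y133.2485
G1 X136.3375 Y123.3580
G1 X123.6998 Y122.0085
G1 X113.8093 Y129.9906
G1 X112.4598 Y142.6283
G1 X120.4419 Y152.5188
G1 X133.0796 Y153.8683
M5
G0 X32.0110 Y94.0292
M4 S596
G1 X26.6712 Y82.7806 F1785
G1 X22.4760 Y75.6703
G1 X19.3444 Y69.9198
G1 X17.1953 Y62.7505
G1 X15.9476 Y51.3835
M5
G0 X17.9024 Y163.7123
M4 S965
G1 X45.4402 Y163.7123 F661
G1 X45.4402 Y117.0563
G1 X17.9024 Y117.0563
G1 X17.9024 Y163.7123
M5
G0 X0.0000 Y0.0000

Since the viewBox matches the mm dimensions, user units are millimetres directly. The only transform is the Y-flip y_m = 227.9242 − y_svg.

Shape 1 is a line segment drawn with `<polyline>`. Its stroke #0000ff means engrave at S220, F3465. After flipping Y the toolpath is (10.3816,207.1714) → (127.8658,153.4283).

Shape 2 is a open polyline drawn with `<path>`. Its stroke #0000ff means engrave at S220, F3465. After flipping Y the toolpath is (203.5321,119.6304) → (169.4743,129.7913) → (52.0415,148.7176) → (146.2905,102.2072) → (26.2109,16.4056) → (69.3095,191.2168).

Shape 3 is a line segment drawn with `<path>`. Its stroke #000000 means cut at S965, F661. After flipping Y the toolpath is (74.1920,56.1681) → (73.8005,118.8831).

Shape 4 is a regular polygon drawn with `<polygon>`. Its stroke #ff8800 means score at S596, F1785. After flipping Y the toolpath is (133.0796,153.8683) → (142.9701,145.8862) → (144.3196,133.2485) → (136.3375,123.3580) → (123.6998,122.0085) → (113.8093,129.9906) → (112.4598,142.6283) → (120.4419,152.5188) → (133.0796,153.8683), returning to the start.

Shape 5 is a cubic bezier drawn with `<path>`. Its stroke #ff8800 means score at S596, F1785. After flipping Y the toolpath is (32.0110,94.0292) → (26.6712,82.7806) → (22.4760,75.6703) → (19.3444,69.9198) → (17.1953,62.7505) → (15.9476,51.3835).

Shape 6 is a rectangle drawn with `<rect>`. Its stroke #000000 means cut at S965, F661. After flipping Y the toolpath is (17.9024,163.7123) → (45.4402,163.7123) → (45.4402,117.0563) → (17.9024,117.0563) → (17.9024,163.7123), returning to the start.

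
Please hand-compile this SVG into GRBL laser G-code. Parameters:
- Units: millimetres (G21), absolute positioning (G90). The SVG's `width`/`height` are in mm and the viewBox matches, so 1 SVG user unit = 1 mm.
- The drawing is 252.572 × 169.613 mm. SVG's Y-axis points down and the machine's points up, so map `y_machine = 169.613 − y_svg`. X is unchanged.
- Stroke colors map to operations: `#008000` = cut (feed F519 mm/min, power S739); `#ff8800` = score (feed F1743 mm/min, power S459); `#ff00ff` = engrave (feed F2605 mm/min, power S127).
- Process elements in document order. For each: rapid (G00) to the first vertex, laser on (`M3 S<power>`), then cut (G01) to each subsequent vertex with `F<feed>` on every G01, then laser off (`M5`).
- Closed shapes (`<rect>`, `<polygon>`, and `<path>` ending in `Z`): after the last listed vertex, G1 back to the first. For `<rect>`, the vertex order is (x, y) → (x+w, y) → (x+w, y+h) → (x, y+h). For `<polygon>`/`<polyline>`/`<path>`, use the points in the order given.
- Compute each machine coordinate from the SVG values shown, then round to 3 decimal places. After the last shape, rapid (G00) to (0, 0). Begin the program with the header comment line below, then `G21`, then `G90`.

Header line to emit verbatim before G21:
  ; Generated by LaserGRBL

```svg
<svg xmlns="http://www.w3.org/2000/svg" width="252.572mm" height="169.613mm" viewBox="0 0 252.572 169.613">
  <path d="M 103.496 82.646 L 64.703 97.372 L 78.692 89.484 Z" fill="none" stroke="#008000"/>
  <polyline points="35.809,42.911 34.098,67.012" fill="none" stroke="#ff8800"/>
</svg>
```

; Generated by LaserGRBL
G21
G90
G00 X103.496 Y86.967
M3 S739
G01 X64.703 Y72.241 F519
G01 X78.692 Y80.129 F519
G01 X103.496 Y86.967 F519
M5
G00 X35.809 Y126.702
M3 S459
G01 X34.098 Y102.601 F1743
M5
G00 X0.000 Y0.000

1 u = 1 mm; y_m = 169.613 − y.

[1] `<path>` closed polygon, #008000→cut S739 F519: (103.496,86.967) → (64.703,72.241) → (78.692,80.129) → (103.496,86.967) (closed)

[2] `<polyline>` line segment, #ff8800→score S459 F1743: (35.809,126.702) → (34.098,102.601)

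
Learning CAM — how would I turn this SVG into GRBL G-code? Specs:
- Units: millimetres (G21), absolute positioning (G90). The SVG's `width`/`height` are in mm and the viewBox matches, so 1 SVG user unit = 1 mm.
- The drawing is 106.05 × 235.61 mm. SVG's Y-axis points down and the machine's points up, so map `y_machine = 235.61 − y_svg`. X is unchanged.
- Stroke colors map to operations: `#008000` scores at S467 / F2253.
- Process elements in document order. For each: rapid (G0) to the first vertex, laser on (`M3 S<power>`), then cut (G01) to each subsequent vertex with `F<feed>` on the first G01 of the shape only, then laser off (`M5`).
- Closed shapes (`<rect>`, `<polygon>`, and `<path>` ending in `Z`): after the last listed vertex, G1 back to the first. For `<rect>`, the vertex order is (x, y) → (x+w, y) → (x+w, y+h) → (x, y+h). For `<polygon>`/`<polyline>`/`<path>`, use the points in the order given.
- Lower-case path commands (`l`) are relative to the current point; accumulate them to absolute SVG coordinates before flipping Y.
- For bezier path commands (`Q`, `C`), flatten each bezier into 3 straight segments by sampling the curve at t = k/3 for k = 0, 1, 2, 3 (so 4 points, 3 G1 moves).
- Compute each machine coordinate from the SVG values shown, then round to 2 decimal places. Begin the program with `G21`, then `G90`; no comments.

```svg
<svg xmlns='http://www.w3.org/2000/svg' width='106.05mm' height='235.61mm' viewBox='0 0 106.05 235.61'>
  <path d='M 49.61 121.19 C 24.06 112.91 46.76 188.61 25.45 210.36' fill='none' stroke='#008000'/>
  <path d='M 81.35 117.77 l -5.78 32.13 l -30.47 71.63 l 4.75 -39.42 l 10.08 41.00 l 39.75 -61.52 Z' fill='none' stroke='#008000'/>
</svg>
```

G21
G90
G0 X49.61 Y114.42
M3 S467
G01 X36.73 Y99.82 F2253
G01 X35.51 Y59.87
G01 X25.45 Y25.25
M5
G0 X81.35 Y117.84
M3 S467
G01 X75.57 Y85.71 F2253
G01 X45.10 Y14.08
G01 X49.85 Y53.50
G01 X59.93 Y12.50
G01 X99.68 Y74.02
G01 X81.35 Y117.84
M5

1 u = 1 mm; y_m = 235.61 − y.

[1] `<path>` cubic bezier, #008000→score S467 F2253: (49.61,114.42) → (36.73,99.82) → (35.51,59.87) → (25.45,25.25)

[2] `<path>` closed polygon, #008000→score S467 F2253: (81.35,117.84) → (75.57,85.71) → (45.10,14.08) → (49.85,53.50) → (59.93,12.50) → (99.68,74.02) → (81.35,117.84) (closed)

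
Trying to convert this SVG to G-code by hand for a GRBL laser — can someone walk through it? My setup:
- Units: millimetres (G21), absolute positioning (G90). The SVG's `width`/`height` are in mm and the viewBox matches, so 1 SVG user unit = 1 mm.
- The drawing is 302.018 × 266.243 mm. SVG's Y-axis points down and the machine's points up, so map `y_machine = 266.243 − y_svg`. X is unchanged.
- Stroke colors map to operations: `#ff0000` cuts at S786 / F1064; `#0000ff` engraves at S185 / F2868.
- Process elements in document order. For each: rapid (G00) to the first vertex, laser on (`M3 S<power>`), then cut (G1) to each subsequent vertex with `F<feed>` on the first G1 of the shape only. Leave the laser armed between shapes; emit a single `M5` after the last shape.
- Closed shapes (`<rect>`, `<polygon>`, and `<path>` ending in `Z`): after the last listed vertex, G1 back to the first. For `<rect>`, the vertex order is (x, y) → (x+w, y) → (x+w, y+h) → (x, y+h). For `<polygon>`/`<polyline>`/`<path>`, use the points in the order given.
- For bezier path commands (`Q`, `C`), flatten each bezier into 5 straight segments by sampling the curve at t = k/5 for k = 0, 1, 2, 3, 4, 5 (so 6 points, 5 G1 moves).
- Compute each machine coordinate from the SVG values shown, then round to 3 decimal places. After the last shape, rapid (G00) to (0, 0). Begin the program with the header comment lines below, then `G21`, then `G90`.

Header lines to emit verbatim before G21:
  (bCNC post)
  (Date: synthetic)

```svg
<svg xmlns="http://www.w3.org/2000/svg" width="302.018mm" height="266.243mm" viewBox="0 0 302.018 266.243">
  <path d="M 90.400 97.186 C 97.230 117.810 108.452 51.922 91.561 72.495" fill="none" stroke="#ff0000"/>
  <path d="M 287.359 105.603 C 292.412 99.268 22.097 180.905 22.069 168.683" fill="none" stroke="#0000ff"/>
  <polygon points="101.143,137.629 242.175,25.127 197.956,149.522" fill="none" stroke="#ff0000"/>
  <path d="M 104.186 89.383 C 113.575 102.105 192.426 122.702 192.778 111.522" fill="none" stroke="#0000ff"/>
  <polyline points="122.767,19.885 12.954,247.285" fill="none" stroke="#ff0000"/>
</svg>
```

Since the viewBox matches the mm dimensions, user units are millimetres directly. The only transform is the Y-flip y_m = 266.243 − y_svg.

Shape 1 is a cubic bezier drawn with `<path>`. Its stroke #ff0000 means cut at S786, F1064. After flipping Y the toolpath is (90.400,169.057) → (94.765,165.680) → (98.624,174.764) → (100.416,188.005) → (98.582,197.100) → (91.561,193.748).

Shape 2 is a cubic bezier drawn with `<path>`. Its stroke #0000ff means engrave at S185, F2868. After flipping Y the toolpath is (287.359,160.640) → (261.712,155.339) → (196.168,137.653) → (116.918,116.309) → (50.155,100.035) → (22.069,97.560).

Shape 3 is a closed polygon drawn with `<polygon>`. Its stroke #ff0000 means cut at S786, F1064. After flipping Y the toolpath is (101.143,128.614) → (242.175,241.116) → (197.956,116.721) → (101.143,128.614), returning to the start.

Shape 4 is a cubic bezier drawn with `<path>`. Its stroke #0000ff means engrave at S185, F2868. After flipping Y the toolpath is (104.186,176.860) → (116.971,168.599) → (139.325,160.351) → (164.146,154.020) → (184.331,151.509) → (192.778,154.721).

Shape 5 is a line segment drawn with `<polyline>`. Its stroke #ff0000 means cut at S786, F1064. After flipping Y the toolpath is (122.767,246.358) → (12.954,18.958).

(bCNC post)
(Date: synthetic)
G21
G90
G00 X90.400 Y169.057
M3 S786
G1 X94.765 Y165.680 F1064
G1 X98.624 Y174.764
G1 X100.416 Y188.005
G1 X98.582 Y197.100
G1 X91.561 Y193.748
G00 X287.359 Y160.640
M3 S185
G1 X261.712 Y155.339 F2868
G1 X196.168 Y137.653
G1 X116.918 Y116.309
G1 X50.155 Y100.035
G1 X22.069 Y97.560
G00 X101.143 Y128.614
M3 S786
G1 X242.175 Y241.116 F1064
G1 X197.956 Y116.721
G1 X101.143 Y128.614
G00 X104.186 Y176.860
M3 S185
G1 X116.971 Y168.599 F2868
G1 X139.325 Y160.351
G1 X164.146 Y154.020
G1 X184.331 Y151.509
G1 X192.778 Y154.721
G00 X122.767 Y246.358
M3 S786
G1 X12.954 Y18.958 F1064
M5
G00 X0.000 Y0.000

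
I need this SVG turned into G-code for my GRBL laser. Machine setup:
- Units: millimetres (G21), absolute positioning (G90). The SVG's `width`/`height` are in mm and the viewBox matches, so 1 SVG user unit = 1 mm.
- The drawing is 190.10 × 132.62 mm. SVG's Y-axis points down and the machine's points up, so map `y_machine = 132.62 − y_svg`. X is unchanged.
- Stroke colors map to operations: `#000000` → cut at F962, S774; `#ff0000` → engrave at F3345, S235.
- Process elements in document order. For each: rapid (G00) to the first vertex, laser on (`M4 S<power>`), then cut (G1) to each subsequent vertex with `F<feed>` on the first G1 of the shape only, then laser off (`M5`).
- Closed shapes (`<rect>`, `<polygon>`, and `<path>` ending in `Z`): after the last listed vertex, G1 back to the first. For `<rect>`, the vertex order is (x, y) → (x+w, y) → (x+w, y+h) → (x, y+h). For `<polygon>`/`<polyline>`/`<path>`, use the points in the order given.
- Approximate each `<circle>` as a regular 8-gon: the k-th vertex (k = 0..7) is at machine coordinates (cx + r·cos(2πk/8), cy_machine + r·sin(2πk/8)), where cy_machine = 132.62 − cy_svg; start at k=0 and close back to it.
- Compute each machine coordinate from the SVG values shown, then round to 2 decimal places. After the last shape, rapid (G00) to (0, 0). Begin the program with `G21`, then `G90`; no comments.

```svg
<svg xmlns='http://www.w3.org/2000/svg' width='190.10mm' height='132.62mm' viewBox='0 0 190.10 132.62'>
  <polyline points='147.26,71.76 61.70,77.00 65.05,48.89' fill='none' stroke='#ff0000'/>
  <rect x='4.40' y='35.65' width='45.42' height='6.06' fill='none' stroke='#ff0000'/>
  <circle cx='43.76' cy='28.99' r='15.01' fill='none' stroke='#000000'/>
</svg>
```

1 u = 1 mm; y_m = 132.62 − y.

[1] `<polyline>` open polyline, #ff0000→engrave S235 F3345: (147.26,60.86) → (61.70,55.62) → (65.05,83.73)

[2] `<rect>` rectangle, #ff0000→engrave S235 F3345: (4.40,96.97) → (49.82,96.97) → (49.82,90.91) → (4.40,90.91) → (4.40,96.97) (closed)

[3] `<circle>` circle, #000000→cut S774 F962: (58.77,103.63) → (54.37,114.24) → (43.76,118.64) → (33.15,114.24) → (28.75,103.63) → (33.15,93.02) → (43.76,88.62) → (54.37,93.02) → (58.77,103.63) (closed)

G21
G90
G00 X147.26 Y60.86
M4 S235
G1 X61.70 Y55.62 F3345
G1 X65.05 Y83.73
M5
G00 X4.40 Y96.97
M4 S235
G1 X49.82 Y96.97 F3345
G1 X49.82 Y90.91
G1 X4.40 Y90.91
G1 X4.40 Y96.97
M5
G00 X58.77 Y103.63
M4 S774
G1 X54.37 Y114.24 F962
G1 X43.76 Y118.64
G1 X33.15 Y114.24
G1 X28.75 Y103.63
G1 X33.15 Y93.02
G1 X43.76 Y88.62
G1 X54.37 Y93.02
G1 X58.77 Y103.63
M5
G00 X0.00 Y0.00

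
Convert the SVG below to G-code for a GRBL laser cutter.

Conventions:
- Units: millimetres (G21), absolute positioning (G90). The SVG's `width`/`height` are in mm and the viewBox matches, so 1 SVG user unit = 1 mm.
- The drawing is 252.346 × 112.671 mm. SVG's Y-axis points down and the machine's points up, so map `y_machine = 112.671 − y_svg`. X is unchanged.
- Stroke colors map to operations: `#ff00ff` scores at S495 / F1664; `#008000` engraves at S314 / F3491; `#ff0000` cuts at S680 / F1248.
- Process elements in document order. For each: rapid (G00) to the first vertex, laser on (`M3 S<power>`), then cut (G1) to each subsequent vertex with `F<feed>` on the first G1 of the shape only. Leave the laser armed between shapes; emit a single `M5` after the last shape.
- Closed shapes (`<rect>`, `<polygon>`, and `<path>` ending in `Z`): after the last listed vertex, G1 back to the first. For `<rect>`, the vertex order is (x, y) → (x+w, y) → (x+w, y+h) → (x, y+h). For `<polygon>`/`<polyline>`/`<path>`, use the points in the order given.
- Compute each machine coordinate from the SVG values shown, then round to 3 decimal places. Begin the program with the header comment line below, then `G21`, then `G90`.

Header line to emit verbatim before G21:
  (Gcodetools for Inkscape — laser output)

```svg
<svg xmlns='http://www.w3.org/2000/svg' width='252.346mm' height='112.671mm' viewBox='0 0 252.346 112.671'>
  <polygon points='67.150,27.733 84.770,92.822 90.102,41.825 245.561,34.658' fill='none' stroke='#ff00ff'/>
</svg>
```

(Gcodetools for Inkscape — laser output)
G21
G90
G00 X67.150 Y84.938
M3 S495
G1 X84.770 Y19.849 F1664
G1 X90.102 Y70.846
G1 X245.561 Y78.013
G1 X67.150 Y84.938
M5

1 u = 1 mm; y_m = 112.671 − y.

[1] `<polygon>` closed polygon, #ff00ff→score S495 F1664: (67.150,84.938) → (84.770,19.849) → (90.102,70.846) → (245.561,78.013) → (67.150,84.938) (closed)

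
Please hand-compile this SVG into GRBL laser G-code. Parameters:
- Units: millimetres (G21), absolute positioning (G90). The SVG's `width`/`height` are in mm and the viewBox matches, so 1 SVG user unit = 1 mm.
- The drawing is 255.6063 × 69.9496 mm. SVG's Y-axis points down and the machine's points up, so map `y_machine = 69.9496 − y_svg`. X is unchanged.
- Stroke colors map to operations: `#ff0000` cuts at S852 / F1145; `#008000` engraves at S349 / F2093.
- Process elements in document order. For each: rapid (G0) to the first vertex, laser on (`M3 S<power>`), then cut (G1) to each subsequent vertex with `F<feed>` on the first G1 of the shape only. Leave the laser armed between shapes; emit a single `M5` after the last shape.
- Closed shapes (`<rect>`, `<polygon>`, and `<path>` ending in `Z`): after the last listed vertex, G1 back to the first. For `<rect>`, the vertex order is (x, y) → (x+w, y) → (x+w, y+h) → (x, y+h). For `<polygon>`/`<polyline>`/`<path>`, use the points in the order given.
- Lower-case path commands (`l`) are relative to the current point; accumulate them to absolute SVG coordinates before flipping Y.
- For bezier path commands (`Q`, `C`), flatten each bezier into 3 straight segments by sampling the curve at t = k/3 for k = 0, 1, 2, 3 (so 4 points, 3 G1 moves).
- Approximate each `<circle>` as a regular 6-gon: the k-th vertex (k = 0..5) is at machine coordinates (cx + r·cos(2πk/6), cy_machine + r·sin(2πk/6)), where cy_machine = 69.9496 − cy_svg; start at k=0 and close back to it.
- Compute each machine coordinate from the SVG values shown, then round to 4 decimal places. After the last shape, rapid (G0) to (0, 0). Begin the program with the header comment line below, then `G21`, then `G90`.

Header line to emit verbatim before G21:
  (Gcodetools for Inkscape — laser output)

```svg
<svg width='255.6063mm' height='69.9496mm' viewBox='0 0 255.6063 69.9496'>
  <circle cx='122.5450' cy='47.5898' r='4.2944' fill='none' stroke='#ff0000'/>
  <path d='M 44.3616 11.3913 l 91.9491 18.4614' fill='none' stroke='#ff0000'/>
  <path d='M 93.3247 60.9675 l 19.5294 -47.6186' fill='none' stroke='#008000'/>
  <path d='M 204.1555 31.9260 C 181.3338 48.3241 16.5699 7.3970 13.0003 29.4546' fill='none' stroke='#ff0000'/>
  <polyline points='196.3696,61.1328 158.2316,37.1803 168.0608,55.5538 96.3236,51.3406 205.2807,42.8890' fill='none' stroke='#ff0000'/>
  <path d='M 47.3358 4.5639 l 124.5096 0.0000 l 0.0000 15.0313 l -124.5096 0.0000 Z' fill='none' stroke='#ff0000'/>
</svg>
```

Since the viewBox matches the mm dimensions, user units are millimetres directly. The only transform is the Y-flip y_m = 69.9496 − y_svg.

Shape 1 is a circle drawn with `<circle>`. Its stroke #ff0000 means cut at S852, F1145. After flipping Y the toolpath is (126.8394,22.3598) → (124.6922,26.0789) → (120.3978,26.0789) → (118.2506,22.3598) → (120.3978,18.6407) → (124.6922,18.6407) → (126.8394,22.3598), returning to the start.

Shape 2 is a line segment drawn with `<path>`. Its stroke #ff0000 means cut at S852, F1145. After flipping Y the toolpath is (44.3616,58.5583) → (136.3107,40.0969).

Shape 3 is a line segment drawn with `<path>`. Its stroke #008000 means engrave at S349, F2093. After flipping Y the toolpath is (93.3247,8.9821) → (112.8541,56.6007).

Shape 4 is a cubic bezier drawn with `<path>`. Its stroke #ff0000 means cut at S852, F1145. After flipping Y the toolpath is (204.1555,38.0236) → (145.2470,36.2780) → (59.0741,46.0136) → (13.0003,40.4950).

Shape 5 is a open polyline drawn with `<polyline>`. Its stroke #ff0000 means cut at S852, F1145. After flipping Y the toolpath is (196.3696,8.8168) → (158.2316,32.7693) → (168.0608,14.3958) → (96.3236,18.6090) → (205.2807,27.0606).

Shape 6 is a rectangle drawn with `<path>`. Its stroke #ff0000 means cut at S852, F1145. After flipping Y the toolpath is (47.3358,65.3857) → (171.8454,65.3857) → (171.8454,50.3544) → (47.3358,50.3544) → (47.3358,65.3857), returning to the start.

(Gcodetools for Inkscape — laser output)
G21
G90
G0 X126.8394 Y22.3598
M3 S852
G1 X124.6922 Y26.0789 F1145
G1 X120.3978 Y26.0789
G1 X118.2506 Y22.3598
G1 X120.3978 Y18.6407
G1 X124.6922 Y18.6407
G1 X126.8394 Y22.3598
G0 X44.3616 Y58.5583
M3 S852
G1 X136.3107 Y40.0969 F1145
G0 X93.3247 Y8.9821
M3 S349
G1 X112.8541 Y56.6007 F2093
G0 X204.1555 Y38.0236
M3 S852
G1 X145.2470 Y36.2780 F1145
G1 X59.0741 Y46.0136
G1 X13.0003 Y40.4950
G0 X196.3696 Y8.8168
M3 S852
G1 X158.2316 Y32.7693 F1145
G1 X168.0608 Y14.3958
G1 X96.3236 Y18.6090
G1 X205.2807 Y27.0606
G0 X47.3358 Y65.3857
M3 S852
G1 X171.8454 Y65.3857 F1145
G1 X171.8454 Y50.3544
G1 X47.3358 Y50.3544
G1 X47.3358 Y65.3857
M5
G0 X0.0000 Y0.0000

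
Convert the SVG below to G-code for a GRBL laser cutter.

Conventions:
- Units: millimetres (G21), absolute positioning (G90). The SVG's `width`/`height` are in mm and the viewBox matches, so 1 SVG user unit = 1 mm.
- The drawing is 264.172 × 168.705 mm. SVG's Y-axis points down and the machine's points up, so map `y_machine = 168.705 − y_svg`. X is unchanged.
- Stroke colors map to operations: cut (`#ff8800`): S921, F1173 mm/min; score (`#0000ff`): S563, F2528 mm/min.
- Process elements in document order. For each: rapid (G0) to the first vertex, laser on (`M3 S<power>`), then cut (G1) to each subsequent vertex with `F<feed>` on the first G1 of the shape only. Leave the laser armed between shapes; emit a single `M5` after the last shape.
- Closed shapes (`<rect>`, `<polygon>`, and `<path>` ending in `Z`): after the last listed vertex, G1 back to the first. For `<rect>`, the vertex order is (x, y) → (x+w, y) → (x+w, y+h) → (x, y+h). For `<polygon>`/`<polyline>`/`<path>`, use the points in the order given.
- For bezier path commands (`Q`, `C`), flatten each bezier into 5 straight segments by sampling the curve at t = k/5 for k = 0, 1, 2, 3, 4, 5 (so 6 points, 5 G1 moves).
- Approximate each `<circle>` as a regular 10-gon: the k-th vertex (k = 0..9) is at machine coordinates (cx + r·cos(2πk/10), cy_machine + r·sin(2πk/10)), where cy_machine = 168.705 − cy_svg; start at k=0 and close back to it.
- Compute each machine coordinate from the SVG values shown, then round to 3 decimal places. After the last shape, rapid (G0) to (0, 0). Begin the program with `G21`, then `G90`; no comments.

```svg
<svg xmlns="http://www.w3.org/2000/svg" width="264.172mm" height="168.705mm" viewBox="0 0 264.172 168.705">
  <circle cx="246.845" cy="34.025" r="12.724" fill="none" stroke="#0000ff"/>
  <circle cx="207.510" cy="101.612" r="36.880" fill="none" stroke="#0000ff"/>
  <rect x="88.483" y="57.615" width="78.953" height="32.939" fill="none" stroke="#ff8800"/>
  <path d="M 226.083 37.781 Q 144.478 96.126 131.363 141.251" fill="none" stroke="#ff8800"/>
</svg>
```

G21
G90
G0 X259.569 Y134.680
M3 S563
G1 X257.139 Y142.159 F2528
G1 X250.777 Y146.781
G1 X242.913 Y146.781
G1 X236.551 Y142.159
G1 X234.121 Y134.680
G1 X236.551 Y127.201
G1 X242.913 Y122.579
G1 X250.777 Y122.579
G1 X257.139 Y127.201
G1 X259.569 Y134.680
G0 X244.390 Y67.093
M3 S563
G1 X237.347 Y88.771 F2528
G1 X218.907 Y102.168
G1 X196.113 Y102.168
G1 X177.673 Y88.771
G1 X170.630 Y67.093
G1 X177.673 Y45.415
G1 X196.113 Y32.018
G1 X218.907 Y32.018
G1 X237.347 Y45.415
G1 X244.390 Y67.093
G0 X88.483 Y111.090
M3 S921
G1 X167.436 Y111.090 F1173
G1 X167.436 Y78.151
G1 X88.483 Y78.151
G1 X88.483 Y111.090
G0 X226.083 Y130.924
M3 S921
G1 X196.181 Y108.115 F1173
G1 X171.757 Y86.363
G1 X152.813 Y65.669
G1 X139.349 Y46.033
G1 X131.363 Y27.454
M5
G0 X0.000 Y0.000

viewBox `0 0 264.172 168.705` with mm width/height → 1 unit = 1 mm. Flip: y_m = 168.705 − y_svg.

**Shape 1** — `<circle>` circle, stroke `#0000ff` → score (S563, F2528). Machine vertices: (259.569,134.680) → (257.139,142.159) → (250.777,146.781) → (242.913,146.781) → (236.551,142.159) → (234.121,134.680) → (236.551,127.201) → (242.913,122.579) → (250.777,122.579) → (257.139,127.201) → (259.569,134.680). Closed: final G1 returns to the first vertex.

**Shape 2** — `<circle>` circle, stroke `#0000ff` → score (S563, F2528). Machine vertices: (244.390,67.093) → (237.347,88.771) → (218.907,102.168) → (196.113,102.168) → (177.673,88.771) → (170.630,67.093) → (177.673,45.415) → (196.113,32.018) → (218.907,32.018) → (237.347,45.415) → (244.390,67.093). Closed: final G1 returns to the first vertex.

**Shape 3** — `<rect>` rectangle, stroke `#ff8800` → cut (S921, F1173). Machine vertices: (88.483,111.090) → (167.436,111.090) → (167.436,78.151) → (88.483,78.151) → (88.483,111.090). Closed: final G1 returns to the first vertex.

**Shape 4** — `<path>` quadratic bezier, stroke `#ff8800` → cut (S921, F1173). Control points (SVG): P0=(226.083,37.781), P1=(144.478,96.126), P2=(131.363,141.251); sampled at t=k/5. Machine vertices: (226.083,130.924) → (196.181,108.115) → (171.757,86.363) → (152.813,65.669) → (139.349,46.033) → (131.363,27.454). Open path.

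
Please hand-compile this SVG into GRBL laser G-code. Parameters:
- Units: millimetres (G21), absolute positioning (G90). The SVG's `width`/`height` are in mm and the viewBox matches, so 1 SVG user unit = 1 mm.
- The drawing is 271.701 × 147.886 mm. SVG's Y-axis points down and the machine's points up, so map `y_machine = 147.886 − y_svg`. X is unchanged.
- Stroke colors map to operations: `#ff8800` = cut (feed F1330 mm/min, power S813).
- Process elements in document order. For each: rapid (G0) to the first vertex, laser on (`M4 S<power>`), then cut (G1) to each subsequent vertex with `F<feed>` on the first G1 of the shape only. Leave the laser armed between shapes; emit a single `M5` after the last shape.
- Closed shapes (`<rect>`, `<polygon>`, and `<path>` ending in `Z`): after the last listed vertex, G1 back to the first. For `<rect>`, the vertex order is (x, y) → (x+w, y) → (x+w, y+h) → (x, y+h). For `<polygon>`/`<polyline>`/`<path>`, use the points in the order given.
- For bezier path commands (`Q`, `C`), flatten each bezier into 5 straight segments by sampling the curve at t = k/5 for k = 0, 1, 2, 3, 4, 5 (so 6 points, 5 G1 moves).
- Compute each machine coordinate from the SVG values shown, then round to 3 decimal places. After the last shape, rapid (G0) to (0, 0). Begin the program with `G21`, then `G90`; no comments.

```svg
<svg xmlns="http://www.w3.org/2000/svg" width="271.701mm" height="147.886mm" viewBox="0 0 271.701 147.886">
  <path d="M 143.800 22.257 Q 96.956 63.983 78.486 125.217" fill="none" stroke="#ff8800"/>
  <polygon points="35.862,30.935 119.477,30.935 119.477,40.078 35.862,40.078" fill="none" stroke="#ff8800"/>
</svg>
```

Since the viewBox matches the mm dimensions, user units are millimetres directly. The only transform is the Y-flip y_m = 147.886 − y_svg.

Shape 1 is a quadratic bezier drawn with `<path>`. Its stroke #ff8800 means cut at S813, F1330. After flipping Y the toolpath is (143.800,125.629) → (126.197,108.158) → (110.865,89.127) → (97.802,68.535) → (87.009,46.382) → (78.486,22.669).

Shape 2 is a rectangle drawn with `<polygon>`. Its stroke #ff8800 means cut at S813, F1330. After flipping Y the toolpath is (35.862,116.951) → (119.477,116.951) → (119.477,107.808) → (35.862,107.808) → (35.862,116.951), returning to the start.

G21
G90
G0 X143.800 Y125.629
M4 S813
G1 X126.197 Y108.158 F1330
G1 X110.865 Y89.127
G1 X97.802 Y68.535
G1 X87.009 Y46.382
G1 X78.486 Y22.669
G0 X35.862 Y116.951
M4 S813
G1 X119.477 Y116.951 F1330
G1 X119.477 Y107.808
G1 X35.862 Y107.808
G1 X35.862 Y116.951
M5
G0 X0.000 Y0.000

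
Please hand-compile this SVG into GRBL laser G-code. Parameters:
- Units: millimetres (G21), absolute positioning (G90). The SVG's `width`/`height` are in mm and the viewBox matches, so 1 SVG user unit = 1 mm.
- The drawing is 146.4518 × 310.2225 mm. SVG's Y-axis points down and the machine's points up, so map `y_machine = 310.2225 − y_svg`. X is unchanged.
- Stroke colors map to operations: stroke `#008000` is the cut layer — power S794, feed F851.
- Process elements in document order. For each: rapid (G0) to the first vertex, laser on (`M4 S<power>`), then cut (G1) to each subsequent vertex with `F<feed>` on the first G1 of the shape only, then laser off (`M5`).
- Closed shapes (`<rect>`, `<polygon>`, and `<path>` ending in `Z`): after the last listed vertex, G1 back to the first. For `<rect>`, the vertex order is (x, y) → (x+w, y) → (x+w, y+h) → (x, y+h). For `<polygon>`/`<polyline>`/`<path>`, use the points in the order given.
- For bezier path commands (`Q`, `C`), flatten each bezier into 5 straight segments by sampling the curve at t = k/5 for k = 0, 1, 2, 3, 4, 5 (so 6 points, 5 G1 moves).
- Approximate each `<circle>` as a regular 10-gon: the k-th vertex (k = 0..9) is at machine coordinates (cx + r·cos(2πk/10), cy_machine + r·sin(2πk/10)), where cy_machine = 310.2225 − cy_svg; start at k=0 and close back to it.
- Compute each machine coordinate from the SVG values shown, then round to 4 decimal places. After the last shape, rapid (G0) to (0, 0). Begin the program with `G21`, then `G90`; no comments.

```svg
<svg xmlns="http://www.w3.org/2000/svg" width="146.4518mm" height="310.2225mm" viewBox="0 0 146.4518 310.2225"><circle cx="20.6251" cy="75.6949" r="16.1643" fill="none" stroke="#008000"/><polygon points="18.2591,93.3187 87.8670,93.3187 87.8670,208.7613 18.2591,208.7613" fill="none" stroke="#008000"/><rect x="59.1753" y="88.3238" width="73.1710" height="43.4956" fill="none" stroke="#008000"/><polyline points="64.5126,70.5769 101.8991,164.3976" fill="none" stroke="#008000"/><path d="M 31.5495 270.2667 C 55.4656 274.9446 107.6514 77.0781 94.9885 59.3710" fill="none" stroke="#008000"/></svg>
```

Since the viewBox matches the mm dimensions, user units are millimetres directly. The only transform is the Y-flip y_m = 310.2225 − y_svg.

Shape 1 is a circle drawn with `<circle>`. Its stroke #008000 means cut at S794, F851. After flipping Y the toolpath is (36.7894,234.5276) → (33.7023,244.0287) → (25.6201,249.9008) → (15.6301,249.9008) → (7.5479,244.0287) → (4.4608,234.5276) → (7.5479,225.0265) → (15.6301,219.1544) → (25.6201,219.1544) → (33.7023,225.0265) → (36.7894,234.5276), returning to the start.

Shape 2 is a rectangle drawn with `<polygon>`. Its stroke #008000 means cut at S794, F851. After flipping Y the toolpath is (18.2591,216.9038) → (87.8670,216.9038) → (87.8670,101.4612) → (18.2591,101.4612) → (18.2591,216.9038), returning to the start.

Shape 3 is a rectangle drawn with `<rect>`. Its stroke #008000 means cut at S794, F851. After flipping Y the toolpath is (59.1753,221.8987) → (132.3463,221.8987) → (132.3463,178.4031) → (59.1753,178.4031) → (59.1753,221.8987), returning to the start.

Shape 4 is a line segment drawn with `<polyline>`. Its stroke #008000 means cut at S794, F851. After flipping Y the toolpath is (64.5126,239.6456) → (101.8991,145.8249).

Shape 5 is a cubic bezier drawn with `<path>`. Its stroke #008000 means cut at S794, F851. After flipping Y the toolpath is (31.5495,39.9558) → (48.5466,58.3928) → (67.8587,107.0706) → (85.0162,167.6195) → (95.5493,221.6697) → (94.9885,250.8515).

G21
G90
G0 X36.7894 Y234.5276
M4 S794
G1 X33.7023 Y244.0287 F851
G1 X25.6201 Y249.9008
G1 X15.6301 Y249.9008
G1 X7.5479 Y244.0287
G1 X4.4608 Y234.5276
G1 X7.5479 Y225.0265
G1 X15.6301 Y219.1544
G1 X25.6201 Y219.1544
G1 X33.7023 Y225.0265
G1 X36.7894 Y234.5276
M5
G0 X18.2591 Y216.9038
M4 S794
G1 X87.8670 Y216.9038 F851
G1 X87.8670 Y101.4612
G1 X18.2591 Y101.4612
G1 X18.2591 Y216.9038
M5
G0 X59.1753 Y221.8987
M4 S794
G1 X132.3463 Y221.8987 F851
G1 X132.3463 Y178.4031
G1 X59.1753 Y178.4031
G1 X59.1753 Y221.8987
M5
G0 X64.5126 Y239.6456
M4 S794
G1 X101.8991 Y145.8249 F851
M5
G0 X31.5495 Y39.9558
M4 S794
G1 X48.5466 Y58.3928 F851
G1 X67.8587 Y107.0706
G1 X85.0162 Y167.6195
G1 X95.5493 Y221.6697
G1 X94.9885 Y250.8515
M5
G0 X0.0000 Y0.0000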